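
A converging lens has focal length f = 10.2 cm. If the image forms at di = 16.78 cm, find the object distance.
1/do = 1/f − 1/di → do = 26.01 cm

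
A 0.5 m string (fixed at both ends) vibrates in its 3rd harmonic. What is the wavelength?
λₙ = 2L/n = 0.3333 m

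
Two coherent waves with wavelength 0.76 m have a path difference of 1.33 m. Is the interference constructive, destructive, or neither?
neither (partial) — path difference = 1.75λ, neither a whole number of wavelengths nor an odd multiple of λ/2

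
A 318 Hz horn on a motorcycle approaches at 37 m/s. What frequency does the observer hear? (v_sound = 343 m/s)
f_obs = f·v/(v − v_s) = 356.5 Hz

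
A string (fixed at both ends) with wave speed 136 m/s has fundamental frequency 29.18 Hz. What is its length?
L = v/(2f₁) = 2.33 m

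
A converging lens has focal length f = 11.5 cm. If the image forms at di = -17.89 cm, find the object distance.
1/do = 1/f − 1/di → do = 7 cm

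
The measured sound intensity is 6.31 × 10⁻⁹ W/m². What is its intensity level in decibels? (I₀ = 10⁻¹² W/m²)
β = 10·log₁₀(I/I₀) = 38 dB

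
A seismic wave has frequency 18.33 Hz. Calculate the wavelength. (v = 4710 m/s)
λ = v/f = 257 m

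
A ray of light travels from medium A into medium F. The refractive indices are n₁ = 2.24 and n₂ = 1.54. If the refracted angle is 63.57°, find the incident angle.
sin θ₁ = (n₂/n₁)·sin θ₂ → θ₁ = 38°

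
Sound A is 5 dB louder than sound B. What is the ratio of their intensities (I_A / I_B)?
I_A/I_B = 10^(Δβ/10) = 3.162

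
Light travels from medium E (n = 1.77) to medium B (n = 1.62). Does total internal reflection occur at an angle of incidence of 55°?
θc = arcsin(n₂/n₁) = 66.24°; 55° < θc, so no — the ray refracts.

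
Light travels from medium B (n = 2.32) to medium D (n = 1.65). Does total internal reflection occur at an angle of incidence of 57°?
θc = arcsin(n₂/n₁) = 45.33°; 57° > θc, so yes — total internal reflection.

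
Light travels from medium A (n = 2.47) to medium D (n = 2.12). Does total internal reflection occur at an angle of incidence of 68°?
θc = arcsin(n₂/n₁) = 59.13°; 68° > θc, so yes — total internal reflection.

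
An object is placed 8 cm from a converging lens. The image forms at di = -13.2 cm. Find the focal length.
1/f = 1/do + 1/di → f = 20.31 cm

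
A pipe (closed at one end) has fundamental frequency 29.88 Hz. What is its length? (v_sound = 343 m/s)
L = v/(4f₁) = 2.87 m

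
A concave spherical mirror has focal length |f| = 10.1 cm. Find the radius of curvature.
R = 2|f| = 20.2 cm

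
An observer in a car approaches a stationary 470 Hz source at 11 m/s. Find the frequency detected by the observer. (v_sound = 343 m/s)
f_obs = f·(v + v_o)/v = 485.1 Hz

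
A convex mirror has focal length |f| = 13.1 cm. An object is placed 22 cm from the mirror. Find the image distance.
f = −13.1 cm (convex); 1/di = 1/f − 1/do → di = -8.211 cm (virtual image, behind mirror)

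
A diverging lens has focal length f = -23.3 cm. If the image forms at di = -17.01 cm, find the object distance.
1/do = 1/f − 1/di → do = 63.01 cm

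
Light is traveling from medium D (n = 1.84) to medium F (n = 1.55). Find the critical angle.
θc = arcsin(n₂/n₁) = 57.39°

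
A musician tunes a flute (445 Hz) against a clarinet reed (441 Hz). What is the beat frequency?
4 Hz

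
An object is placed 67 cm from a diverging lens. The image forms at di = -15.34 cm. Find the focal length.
1/f = 1/do + 1/di → f = -19.9 cm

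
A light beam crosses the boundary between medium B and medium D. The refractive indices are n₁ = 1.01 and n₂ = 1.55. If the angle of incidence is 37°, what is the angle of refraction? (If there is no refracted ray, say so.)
sin θ₂ = (n₁/n₂)·sin θ₁ = 0.3922 → θ₂ = 23.09°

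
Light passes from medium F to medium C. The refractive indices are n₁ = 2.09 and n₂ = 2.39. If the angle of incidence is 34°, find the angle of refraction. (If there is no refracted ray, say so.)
sin θ₂ = (n₁/n₂)·sin θ₁ = 0.489 → θ₂ = 29.27°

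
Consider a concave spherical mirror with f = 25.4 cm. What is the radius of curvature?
R = 2|f| = 50.8 cm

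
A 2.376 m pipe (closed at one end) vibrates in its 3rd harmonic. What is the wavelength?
λₙ = 4L/n = 3.168 m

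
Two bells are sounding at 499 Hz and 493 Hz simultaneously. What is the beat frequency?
6 Hz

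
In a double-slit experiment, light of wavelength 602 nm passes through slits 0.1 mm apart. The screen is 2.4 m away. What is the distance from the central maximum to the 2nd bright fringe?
y = mλL/d = 28.9 mm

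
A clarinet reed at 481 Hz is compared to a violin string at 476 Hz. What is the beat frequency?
5 Hz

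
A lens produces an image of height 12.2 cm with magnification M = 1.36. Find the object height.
ho = |hi|/|M| = 8.971 cm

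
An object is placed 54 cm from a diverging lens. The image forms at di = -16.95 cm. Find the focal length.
1/f = 1/do + 1/di → f = -24.7 cm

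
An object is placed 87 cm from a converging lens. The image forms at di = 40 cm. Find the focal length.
1/f = 1/do + 1/di → f = 27.4 cm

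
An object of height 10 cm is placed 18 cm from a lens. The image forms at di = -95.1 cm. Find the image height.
hi = (-di/do) × ho = 52.83 cm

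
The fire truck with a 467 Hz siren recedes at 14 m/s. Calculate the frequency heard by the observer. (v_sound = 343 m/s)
f_obs = f·v/(v + v_s) = 448.7 Hz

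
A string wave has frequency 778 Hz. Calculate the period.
T = 1/f = 0.001285 s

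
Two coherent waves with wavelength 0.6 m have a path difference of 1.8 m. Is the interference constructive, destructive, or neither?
constructive — path difference = 3λ, a whole number of wavelengths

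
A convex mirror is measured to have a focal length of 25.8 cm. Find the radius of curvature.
R = 2|f| = 51.6 cm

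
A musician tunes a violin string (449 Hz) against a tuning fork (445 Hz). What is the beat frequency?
4 Hz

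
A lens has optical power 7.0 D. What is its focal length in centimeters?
f = 1/P = 14.29 cm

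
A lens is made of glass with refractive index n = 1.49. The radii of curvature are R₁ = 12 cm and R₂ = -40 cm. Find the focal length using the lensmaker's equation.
1/f = (n − 1)(1/R₁ − 1/R₂) → f = 18.84 cm (converging lens)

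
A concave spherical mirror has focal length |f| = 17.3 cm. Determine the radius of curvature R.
R = 2|f| = 34.6 cm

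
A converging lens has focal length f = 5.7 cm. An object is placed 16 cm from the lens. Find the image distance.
1/di = 1/f − 1/do → di = 8.854 cm (real image)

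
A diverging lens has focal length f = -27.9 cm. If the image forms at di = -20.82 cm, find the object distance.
1/do = 1/f − 1/di → do = 82.04 cm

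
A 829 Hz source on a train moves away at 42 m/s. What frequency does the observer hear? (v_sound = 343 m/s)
f_obs = f·v/(v + v_s) = 738.6 Hz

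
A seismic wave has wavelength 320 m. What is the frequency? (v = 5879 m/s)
f = v/λ = 18.37 Hz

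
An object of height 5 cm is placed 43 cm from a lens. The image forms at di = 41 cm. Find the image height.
hi = (-di/do) × ho = -4.767 cm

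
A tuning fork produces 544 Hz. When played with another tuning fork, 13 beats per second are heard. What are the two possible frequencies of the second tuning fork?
f₂ = 544 ± 13 Hz → 557 Hz or 531 Hz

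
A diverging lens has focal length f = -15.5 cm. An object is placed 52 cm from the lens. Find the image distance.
1/di = 1/f − 1/do → di = -11.94 cm (virtual image)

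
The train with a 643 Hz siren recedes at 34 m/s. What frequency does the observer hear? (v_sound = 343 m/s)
f_obs = f·v/(v + v_s) = 585 Hz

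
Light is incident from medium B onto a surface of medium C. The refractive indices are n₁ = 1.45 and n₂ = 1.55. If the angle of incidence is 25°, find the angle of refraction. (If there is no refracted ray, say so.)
sin θ₂ = (n₁/n₂)·sin θ₁ = 0.3954 → θ₂ = 23.29°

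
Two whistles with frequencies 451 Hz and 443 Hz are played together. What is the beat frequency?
8 Hz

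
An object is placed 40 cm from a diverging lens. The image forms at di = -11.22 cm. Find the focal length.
1/f = 1/do + 1/di → f = -15.59 cm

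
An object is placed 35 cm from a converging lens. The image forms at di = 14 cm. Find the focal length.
1/f = 1/do + 1/di → f = 10 cm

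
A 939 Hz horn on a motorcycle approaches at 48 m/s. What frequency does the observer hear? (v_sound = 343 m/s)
f_obs = f·v/(v − v_s) = 1092 Hz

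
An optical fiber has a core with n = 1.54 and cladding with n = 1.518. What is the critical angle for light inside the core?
θc = arcsin(n_cladding/n_core) = 80.3°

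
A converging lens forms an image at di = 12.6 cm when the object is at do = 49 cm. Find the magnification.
M = −di/do = -0.2571 (inverted image)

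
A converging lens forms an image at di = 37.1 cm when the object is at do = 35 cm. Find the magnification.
M = −di/do = -1.06 (inverted image)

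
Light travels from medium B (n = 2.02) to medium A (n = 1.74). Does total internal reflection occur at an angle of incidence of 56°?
θc = arcsin(n₂/n₁) = 59.47°; 56° < θc, so no — the ray refracts.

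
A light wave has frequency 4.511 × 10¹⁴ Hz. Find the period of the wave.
T = 1/f = 2.217 × 10⁻¹⁵ s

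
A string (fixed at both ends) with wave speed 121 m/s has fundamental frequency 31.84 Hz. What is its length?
L = v/(2f₁) = 1.9 m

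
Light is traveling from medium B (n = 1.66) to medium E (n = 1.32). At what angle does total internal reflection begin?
θc = arcsin(n₂/n₁) = 52.67°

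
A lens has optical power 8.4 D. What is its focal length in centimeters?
f = 1/P = 11.9 cm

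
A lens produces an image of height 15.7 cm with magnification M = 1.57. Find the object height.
ho = |hi|/|M| = 10 cm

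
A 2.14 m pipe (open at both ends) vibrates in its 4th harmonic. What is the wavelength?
λₙ = 2L/n = 1.07 m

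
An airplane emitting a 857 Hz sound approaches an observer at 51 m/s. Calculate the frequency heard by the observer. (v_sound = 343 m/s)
f_obs = f·v/(v − v_s) = 1007 Hz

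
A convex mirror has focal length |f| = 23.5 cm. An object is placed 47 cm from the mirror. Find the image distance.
f = −23.5 cm (convex); 1/di = 1/f − 1/do → di = -15.67 cm (virtual image, behind mirror)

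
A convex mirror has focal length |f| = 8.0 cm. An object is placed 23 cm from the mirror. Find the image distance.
f = −8.0 cm (convex); 1/di = 1/f − 1/do → di = -5.935 cm (virtual image, behind mirror)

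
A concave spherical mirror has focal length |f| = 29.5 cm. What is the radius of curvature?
R = 2|f| = 59 cm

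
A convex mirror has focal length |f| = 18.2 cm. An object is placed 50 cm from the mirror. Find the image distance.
f = −18.2 cm (convex); 1/di = 1/f − 1/do → di = -13.34 cm (virtual image, behind mirror)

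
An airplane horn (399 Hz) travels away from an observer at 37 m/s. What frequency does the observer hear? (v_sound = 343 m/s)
f_obs = f·v/(v + v_s) = 360.1 Hz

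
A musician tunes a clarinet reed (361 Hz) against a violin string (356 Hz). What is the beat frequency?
5 Hz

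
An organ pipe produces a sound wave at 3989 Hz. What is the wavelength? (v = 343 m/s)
λ = v/f = 0.08599 m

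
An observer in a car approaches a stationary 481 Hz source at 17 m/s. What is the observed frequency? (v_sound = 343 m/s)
f_obs = f·(v + v_o)/v = 504.8 Hz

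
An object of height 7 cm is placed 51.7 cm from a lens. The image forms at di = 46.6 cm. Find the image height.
hi = (-di/do) × ho = -6.309 cm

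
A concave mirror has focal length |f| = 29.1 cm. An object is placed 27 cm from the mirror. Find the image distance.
f = +29.1 cm (concave); 1/di = 1/f − 1/do → di = -374.1 cm (virtual image, behind mirror)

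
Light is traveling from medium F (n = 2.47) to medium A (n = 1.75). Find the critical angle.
θc = arcsin(n₂/n₁) = 45.11°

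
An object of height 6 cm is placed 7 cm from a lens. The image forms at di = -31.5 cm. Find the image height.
hi = (-di/do) × ho = 27 cm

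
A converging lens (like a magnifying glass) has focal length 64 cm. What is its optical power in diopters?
P = 1/f = 1.562 D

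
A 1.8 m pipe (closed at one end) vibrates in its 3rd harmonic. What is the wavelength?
λₙ = 4L/n = 2.4 m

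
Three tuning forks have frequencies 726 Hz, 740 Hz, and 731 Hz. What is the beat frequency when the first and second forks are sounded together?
14 Hz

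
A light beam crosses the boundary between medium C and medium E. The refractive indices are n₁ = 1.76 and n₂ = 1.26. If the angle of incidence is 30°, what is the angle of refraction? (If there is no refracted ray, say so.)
sin θ₂ = (n₁/n₂)·sin θ₁ = 0.6984 → θ₂ = 44.3°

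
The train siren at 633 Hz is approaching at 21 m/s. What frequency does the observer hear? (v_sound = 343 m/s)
f_obs = f·v/(v − v_s) = 674.3 Hz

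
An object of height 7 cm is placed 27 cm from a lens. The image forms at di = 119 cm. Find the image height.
hi = (-di/do) × ho = -30.85 cm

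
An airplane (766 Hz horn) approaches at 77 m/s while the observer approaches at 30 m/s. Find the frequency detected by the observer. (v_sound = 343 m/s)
f_obs = f·(v + v_o)/(v − v_s) = 1074 Hz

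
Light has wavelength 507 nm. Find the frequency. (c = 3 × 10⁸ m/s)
f = c/λ = 5.917 × 10¹⁴ Hz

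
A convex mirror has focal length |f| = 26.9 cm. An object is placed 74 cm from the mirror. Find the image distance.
f = −26.9 cm (convex); 1/di = 1/f − 1/do → di = -19.73 cm (virtual image, behind mirror)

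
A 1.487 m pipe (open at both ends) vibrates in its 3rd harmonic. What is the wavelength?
λₙ = 2L/n = 0.9913 m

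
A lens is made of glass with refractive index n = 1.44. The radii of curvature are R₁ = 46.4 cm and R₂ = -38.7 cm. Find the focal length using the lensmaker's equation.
1/f = (n − 1)(1/R₁ − 1/R₂) → f = 47.96 cm (converging lens)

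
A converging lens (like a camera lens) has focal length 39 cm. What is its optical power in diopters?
P = 1/f = 2.564 D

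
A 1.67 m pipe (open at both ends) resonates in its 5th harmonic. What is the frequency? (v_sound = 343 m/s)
fₙ = nv/(2L) = 513.5 Hz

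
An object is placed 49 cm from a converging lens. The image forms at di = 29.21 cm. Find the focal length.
1/f = 1/do + 1/di → f = 18.3 cm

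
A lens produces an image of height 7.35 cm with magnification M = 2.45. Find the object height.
ho = |hi|/|M| = 3 cm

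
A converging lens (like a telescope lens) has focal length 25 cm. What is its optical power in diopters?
P = 1/f = 4 D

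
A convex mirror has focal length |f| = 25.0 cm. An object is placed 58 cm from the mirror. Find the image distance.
f = −25.0 cm (convex); 1/di = 1/f − 1/do → di = -17.47 cm (virtual image, behind mirror)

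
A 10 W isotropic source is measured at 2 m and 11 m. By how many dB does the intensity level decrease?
Δβ = 20·log₁₀(r₂/r₁) = 14.81 dB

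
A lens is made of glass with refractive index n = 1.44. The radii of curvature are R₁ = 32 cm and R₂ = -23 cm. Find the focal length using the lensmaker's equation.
1/f = (n − 1)(1/R₁ − 1/R₂) → f = 30.41 cm (converging lens)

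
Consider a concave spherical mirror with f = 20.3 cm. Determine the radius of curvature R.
R = 2|f| = 40.6 cm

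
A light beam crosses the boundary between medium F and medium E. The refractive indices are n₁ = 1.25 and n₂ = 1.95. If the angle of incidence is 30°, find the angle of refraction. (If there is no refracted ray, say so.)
sin θ₂ = (n₁/n₂)·sin θ₁ = 0.3205 → θ₂ = 18.69°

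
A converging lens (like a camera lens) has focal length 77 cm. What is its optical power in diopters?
P = 1/f = 1.299 D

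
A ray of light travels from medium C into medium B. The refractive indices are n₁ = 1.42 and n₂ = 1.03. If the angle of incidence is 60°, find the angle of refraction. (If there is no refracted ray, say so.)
sin θ₂ = (n₁/n₂)·sin θ₁ = 1.194 > 1, so there is no refracted ray — the light undergoes total internal reflection.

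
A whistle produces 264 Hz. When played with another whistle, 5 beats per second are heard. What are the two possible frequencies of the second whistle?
f₂ = 264 ± 5 Hz → 269 Hz or 259 Hz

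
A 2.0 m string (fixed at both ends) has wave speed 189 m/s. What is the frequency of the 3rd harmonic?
fₙ = nv/(2L) = 141.8 Hz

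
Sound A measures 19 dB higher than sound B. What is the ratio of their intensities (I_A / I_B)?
I_A/I_B = 10^(Δβ/10) = 79.43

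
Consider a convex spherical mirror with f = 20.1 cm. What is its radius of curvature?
R = 2|f| = 40.2 cm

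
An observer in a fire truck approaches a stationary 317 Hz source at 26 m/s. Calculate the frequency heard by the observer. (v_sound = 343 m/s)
f_obs = f·(v + v_o)/v = 341 Hz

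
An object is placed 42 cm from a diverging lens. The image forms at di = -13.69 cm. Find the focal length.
1/f = 1/do + 1/di → f = -20.31 cm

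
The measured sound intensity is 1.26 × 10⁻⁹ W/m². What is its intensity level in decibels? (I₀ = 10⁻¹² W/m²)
β = 10·log₁₀(I/I₀) = 31 dB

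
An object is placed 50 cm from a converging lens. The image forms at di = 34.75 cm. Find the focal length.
1/f = 1/do + 1/di → f = 20.5 cm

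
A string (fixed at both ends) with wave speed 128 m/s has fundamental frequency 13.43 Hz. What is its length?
L = v/(2f₁) = 4.765 m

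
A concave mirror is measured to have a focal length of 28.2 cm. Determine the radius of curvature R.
R = 2|f| = 56.4 cm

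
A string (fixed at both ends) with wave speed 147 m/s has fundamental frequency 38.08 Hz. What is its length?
L = v/(2f₁) = 1.93 m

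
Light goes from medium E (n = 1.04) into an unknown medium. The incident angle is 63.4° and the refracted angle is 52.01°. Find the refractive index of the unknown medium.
n₂ = n₁·sin θ₁ / sin θ₂ = 1.18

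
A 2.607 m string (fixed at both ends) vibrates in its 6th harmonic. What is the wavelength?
λₙ = 2L/n = 0.869 m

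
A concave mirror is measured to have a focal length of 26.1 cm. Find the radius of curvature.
R = 2|f| = 52.2 cm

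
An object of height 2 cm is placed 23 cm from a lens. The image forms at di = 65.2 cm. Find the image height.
hi = (-di/do) × ho = -5.67 cm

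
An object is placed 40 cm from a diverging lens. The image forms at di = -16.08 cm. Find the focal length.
1/f = 1/do + 1/di → f = -26.89 cm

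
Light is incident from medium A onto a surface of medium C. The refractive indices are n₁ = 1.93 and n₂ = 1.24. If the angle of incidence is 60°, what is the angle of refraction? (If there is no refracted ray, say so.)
sin θ₂ = (n₁/n₂)·sin θ₁ = 1.348 > 1, so there is no refracted ray — the light undergoes total internal reflection.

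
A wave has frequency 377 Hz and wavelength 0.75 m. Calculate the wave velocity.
v = fλ = 282.8 m/s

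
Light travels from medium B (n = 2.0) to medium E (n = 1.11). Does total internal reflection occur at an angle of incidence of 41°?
θc = arcsin(n₂/n₁) = 33.71°; 41° > θc, so yes — total internal reflection.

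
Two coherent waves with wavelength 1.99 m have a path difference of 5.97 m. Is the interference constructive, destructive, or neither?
constructive — path difference = 3λ, a whole number of wavelengths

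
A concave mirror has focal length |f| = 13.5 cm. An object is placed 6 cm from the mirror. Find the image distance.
f = +13.5 cm (concave); 1/di = 1/f − 1/do → di = -10.8 cm (virtual image, behind mirror)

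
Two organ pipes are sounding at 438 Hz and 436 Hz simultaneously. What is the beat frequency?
2 Hz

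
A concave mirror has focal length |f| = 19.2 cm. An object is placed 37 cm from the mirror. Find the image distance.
f = +19.2 cm (concave); 1/di = 1/f − 1/do → di = 39.91 cm (real image, in front of mirror)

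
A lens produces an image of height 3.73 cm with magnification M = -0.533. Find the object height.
ho = |hi|/|M| = 6.998 cm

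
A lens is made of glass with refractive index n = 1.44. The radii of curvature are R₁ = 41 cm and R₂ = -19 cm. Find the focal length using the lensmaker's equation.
1/f = (n − 1)(1/R₁ − 1/R₂) → f = 29.51 cm (converging lens)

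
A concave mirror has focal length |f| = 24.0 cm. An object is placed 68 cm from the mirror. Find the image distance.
f = +24.0 cm (concave); 1/di = 1/f − 1/do → di = 37.09 cm (real image, in front of mirror)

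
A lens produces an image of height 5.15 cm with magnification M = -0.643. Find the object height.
ho = |hi|/|M| = 8.009 cm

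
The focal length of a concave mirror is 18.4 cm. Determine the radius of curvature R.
R = 2|f| = 36.8 cm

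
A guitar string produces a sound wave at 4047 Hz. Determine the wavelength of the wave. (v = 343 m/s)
λ = v/f = 0.08475 m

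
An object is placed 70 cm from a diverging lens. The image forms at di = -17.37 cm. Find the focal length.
1/f = 1/do + 1/di → f = -23.1 cm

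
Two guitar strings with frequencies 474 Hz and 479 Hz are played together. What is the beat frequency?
5 Hz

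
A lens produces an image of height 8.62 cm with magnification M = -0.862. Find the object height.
ho = |hi|/|M| = 10 cm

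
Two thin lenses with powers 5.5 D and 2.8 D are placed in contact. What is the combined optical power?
P_total = P₁ + P₂ = 8.3 D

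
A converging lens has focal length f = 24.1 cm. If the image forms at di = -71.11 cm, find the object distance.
1/do = 1/f − 1/di → do = 18 cm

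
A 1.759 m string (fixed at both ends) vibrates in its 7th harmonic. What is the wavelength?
λₙ = 2L/n = 0.5026 m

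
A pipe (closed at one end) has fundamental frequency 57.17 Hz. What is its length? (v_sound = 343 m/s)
L = v/(4f₁) = 1.5 m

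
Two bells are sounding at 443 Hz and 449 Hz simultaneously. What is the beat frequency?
6 Hz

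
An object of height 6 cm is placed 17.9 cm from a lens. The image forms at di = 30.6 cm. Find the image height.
hi = (-di/do) × ho = -10.26 cm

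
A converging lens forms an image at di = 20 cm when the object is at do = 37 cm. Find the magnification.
M = −di/do = -0.5405 (inverted image)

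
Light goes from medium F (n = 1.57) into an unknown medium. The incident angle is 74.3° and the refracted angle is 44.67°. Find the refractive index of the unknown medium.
n₂ = n₁·sin θ₁ / sin θ₂ = 2.15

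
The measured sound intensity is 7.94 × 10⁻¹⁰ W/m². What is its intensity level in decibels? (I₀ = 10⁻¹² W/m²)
β = 10·log₁₀(I/I₀) = 29 dB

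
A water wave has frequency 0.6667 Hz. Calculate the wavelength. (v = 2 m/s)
λ = v/f = 3 m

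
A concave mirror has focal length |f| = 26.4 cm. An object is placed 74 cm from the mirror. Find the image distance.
f = +26.4 cm (concave); 1/di = 1/f − 1/do → di = 41.04 cm (real image, in front of mirror)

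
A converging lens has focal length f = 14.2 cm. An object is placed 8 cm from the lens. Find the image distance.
1/di = 1/f − 1/do → di = -18.32 cm (virtual image)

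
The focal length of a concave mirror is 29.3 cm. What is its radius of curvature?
R = 2|f| = 58.6 cm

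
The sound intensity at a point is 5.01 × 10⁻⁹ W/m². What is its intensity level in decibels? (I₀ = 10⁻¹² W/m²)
β = 10·log₁₀(I/I₀) = 37 dB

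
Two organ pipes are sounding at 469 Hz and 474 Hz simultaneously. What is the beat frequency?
5 Hz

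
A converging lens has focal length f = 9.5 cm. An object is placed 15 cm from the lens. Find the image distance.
1/di = 1/f − 1/do → di = 25.91 cm (real image)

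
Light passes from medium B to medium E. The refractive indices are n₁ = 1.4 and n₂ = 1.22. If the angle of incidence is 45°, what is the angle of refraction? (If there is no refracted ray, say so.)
sin θ₂ = (n₁/n₂)·sin θ₁ = 0.8114 → θ₂ = 54.24°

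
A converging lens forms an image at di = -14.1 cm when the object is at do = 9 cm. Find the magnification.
M = −di/do = 1.567 (upright image)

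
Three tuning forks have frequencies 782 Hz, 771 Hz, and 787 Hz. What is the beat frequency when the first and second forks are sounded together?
11 Hz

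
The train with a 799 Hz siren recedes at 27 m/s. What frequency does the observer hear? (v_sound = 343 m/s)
f_obs = f·v/(v + v_s) = 740.7 Hz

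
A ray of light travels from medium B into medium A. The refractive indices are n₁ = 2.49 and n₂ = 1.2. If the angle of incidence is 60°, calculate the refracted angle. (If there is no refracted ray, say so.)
sin θ₂ = (n₁/n₂)·sin θ₁ = 1.797 > 1, so there is no refracted ray — the light undergoes total internal reflection.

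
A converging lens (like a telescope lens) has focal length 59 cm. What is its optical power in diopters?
P = 1/f = 1.695 D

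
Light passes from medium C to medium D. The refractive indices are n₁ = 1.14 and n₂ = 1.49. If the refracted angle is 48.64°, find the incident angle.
sin θ₁ = (n₂/n₁)·sin θ₂ → θ₁ = 78.82°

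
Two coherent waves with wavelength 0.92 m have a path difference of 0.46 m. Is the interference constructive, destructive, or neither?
destructive — path difference = 0.5λ, an odd multiple of λ/2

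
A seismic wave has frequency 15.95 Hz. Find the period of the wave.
T = 1/f = 0.0627 s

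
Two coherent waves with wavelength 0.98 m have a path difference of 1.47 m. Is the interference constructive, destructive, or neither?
destructive — path difference = 1.5λ, an odd multiple of λ/2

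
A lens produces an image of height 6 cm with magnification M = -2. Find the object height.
ho = |hi|/|M| = 3 cm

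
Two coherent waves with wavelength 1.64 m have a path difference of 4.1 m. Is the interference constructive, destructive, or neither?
destructive — path difference = 2.5λ, an odd multiple of λ/2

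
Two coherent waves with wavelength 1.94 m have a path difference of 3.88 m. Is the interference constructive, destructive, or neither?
constructive — path difference = 2λ, a whole number of wavelengths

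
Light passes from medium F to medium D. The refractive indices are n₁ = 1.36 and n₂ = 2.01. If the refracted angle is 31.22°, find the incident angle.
sin θ₁ = (n₂/n₁)·sin θ₂ → θ₁ = 50°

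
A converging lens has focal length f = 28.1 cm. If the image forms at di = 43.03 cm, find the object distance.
1/do = 1/f − 1/di → do = 80.99 cm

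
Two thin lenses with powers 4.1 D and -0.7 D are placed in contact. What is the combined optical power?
P_total = P₁ + P₂ = 3.4 D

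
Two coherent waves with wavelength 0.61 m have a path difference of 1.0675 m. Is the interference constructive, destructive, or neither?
neither (partial) — path difference = 1.75λ, neither a whole number of wavelengths nor an odd multiple of λ/2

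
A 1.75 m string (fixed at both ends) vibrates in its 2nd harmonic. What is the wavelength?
λₙ = 2L/n = 1.75 m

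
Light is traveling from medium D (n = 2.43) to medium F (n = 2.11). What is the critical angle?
θc = arcsin(n₂/n₁) = 60.26°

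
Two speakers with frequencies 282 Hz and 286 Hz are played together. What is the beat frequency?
4 Hz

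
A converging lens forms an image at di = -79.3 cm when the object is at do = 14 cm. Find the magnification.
M = −di/do = 5.664 (upright image)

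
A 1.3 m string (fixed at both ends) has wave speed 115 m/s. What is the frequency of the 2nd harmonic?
fₙ = nv/(2L) = 88.46 Hz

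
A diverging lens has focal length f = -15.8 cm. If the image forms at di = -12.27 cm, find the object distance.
1/do = 1/f − 1/di → do = 54.92 cm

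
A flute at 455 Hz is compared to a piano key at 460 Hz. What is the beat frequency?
5 Hz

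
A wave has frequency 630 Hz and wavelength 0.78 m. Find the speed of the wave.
v = fλ = 491.4 m/s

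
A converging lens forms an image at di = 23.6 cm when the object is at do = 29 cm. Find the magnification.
M = −di/do = -0.8138 (inverted image)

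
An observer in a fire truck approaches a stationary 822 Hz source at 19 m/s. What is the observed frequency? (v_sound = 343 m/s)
f_obs = f·(v + v_o)/v = 867.5 Hz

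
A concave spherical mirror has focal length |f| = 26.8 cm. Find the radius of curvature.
R = 2|f| = 53.6 cm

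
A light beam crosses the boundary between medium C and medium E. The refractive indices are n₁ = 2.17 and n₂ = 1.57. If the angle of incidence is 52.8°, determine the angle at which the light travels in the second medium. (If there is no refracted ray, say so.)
sin θ₂ = (n₁/n₂)·sin θ₁ = 1.101 > 1, so there is no refracted ray — the light undergoes total internal reflection.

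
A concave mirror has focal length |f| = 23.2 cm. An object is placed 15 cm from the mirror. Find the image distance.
f = +23.2 cm (concave); 1/di = 1/f − 1/do → di = -42.44 cm (virtual image, behind mirror)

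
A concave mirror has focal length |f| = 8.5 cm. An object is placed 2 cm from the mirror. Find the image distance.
f = +8.5 cm (concave); 1/di = 1/f − 1/do → di = -2.615 cm (virtual image, behind mirror)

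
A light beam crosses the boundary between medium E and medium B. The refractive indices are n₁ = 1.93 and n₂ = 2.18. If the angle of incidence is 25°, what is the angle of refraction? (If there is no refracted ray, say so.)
sin θ₂ = (n₁/n₂)·sin θ₁ = 0.3742 → θ₂ = 21.97°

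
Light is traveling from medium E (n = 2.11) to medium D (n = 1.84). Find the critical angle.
θc = arcsin(n₂/n₁) = 60.7°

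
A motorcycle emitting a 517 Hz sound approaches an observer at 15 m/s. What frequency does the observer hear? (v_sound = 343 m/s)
f_obs = f·v/(v − v_s) = 540.6 Hz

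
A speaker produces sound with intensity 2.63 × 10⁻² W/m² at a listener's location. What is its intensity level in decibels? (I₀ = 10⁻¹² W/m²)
β = 10·log₁₀(I/I₀) = 104.2 dB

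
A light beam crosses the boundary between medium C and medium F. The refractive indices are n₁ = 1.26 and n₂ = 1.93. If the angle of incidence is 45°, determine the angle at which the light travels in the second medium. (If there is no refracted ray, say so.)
sin θ₂ = (n₁/n₂)·sin θ₁ = 0.4616 → θ₂ = 27.49°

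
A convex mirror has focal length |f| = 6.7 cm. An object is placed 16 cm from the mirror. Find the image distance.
f = −6.7 cm (convex); 1/di = 1/f − 1/do → di = -4.722 cm (virtual image, behind mirror)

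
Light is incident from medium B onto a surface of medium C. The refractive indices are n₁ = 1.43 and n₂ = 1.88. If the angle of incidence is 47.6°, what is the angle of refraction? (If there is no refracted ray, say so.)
sin θ₂ = (n₁/n₂)·sin θ₁ = 0.5617 → θ₂ = 34.17°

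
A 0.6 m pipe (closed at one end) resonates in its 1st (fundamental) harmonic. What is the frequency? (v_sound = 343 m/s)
fₙ = nv/(4L) = 142.9 Hz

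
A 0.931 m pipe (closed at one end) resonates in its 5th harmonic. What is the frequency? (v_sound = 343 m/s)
fₙ = nv/(4L) = 460.5 Hz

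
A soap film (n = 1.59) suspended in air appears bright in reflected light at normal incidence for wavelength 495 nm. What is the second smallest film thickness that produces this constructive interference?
2nt = (m − ½)λ with m = 2 → t = (m − ½)λ/(2n) = 233.5 nm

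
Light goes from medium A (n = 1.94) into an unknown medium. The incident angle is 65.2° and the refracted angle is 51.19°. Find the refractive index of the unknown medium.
n₂ = n₁·sin θ₁ / sin θ₂ = 2.26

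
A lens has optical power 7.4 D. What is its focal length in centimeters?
f = 1/P = 13.51 cm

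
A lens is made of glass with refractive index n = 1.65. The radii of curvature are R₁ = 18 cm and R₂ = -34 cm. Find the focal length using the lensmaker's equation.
1/f = (n − 1)(1/R₁ − 1/R₂) → f = 18.11 cm (converging lens)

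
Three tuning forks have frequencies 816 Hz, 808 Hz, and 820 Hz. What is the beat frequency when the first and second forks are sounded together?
8 Hz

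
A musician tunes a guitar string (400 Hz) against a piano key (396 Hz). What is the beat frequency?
4 Hz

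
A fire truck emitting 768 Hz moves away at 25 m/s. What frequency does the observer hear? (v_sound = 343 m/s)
f_obs = f·v/(v + v_s) = 715.8 Hz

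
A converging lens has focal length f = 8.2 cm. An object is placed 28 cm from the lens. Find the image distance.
1/di = 1/f − 1/do → di = 11.6 cm (real image)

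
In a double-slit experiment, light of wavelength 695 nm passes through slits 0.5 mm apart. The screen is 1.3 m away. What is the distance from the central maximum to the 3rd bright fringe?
y = mλL/d = 5.421 mm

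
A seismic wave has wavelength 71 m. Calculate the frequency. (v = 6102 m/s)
f = v/λ = 85.94 Hz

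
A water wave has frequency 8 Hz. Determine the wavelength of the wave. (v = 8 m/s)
λ = v/f = 1 m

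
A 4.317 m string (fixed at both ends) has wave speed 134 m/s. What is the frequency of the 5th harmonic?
fₙ = nv/(2L) = 77.6 Hz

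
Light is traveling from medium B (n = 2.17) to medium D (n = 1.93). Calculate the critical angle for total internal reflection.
θc = arcsin(n₂/n₁) = 62.8°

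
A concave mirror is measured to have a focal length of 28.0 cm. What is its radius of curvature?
R = 2|f| = 56 cm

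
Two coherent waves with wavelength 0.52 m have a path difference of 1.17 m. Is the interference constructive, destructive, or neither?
neither (partial) — path difference = 2.25λ, neither a whole number of wavelengths nor an odd multiple of λ/2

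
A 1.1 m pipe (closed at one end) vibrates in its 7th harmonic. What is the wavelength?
λₙ = 4L/n = 0.6286 m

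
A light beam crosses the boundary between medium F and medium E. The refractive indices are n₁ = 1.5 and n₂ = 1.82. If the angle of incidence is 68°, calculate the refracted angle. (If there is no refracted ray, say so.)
sin θ₂ = (n₁/n₂)·sin θ₁ = 0.7642 → θ₂ = 49.83°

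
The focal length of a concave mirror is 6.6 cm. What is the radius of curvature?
R = 2|f| = 13.2 cm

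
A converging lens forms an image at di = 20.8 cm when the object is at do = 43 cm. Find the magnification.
M = −di/do = -0.4837 (inverted image)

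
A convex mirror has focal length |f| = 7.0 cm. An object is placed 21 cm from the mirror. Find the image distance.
f = −7.0 cm (convex); 1/di = 1/f − 1/do → di = -5.25 cm (virtual image, behind mirror)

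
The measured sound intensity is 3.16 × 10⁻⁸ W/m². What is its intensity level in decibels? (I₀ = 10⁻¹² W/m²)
β = 10·log₁₀(I/I₀) = 45 dB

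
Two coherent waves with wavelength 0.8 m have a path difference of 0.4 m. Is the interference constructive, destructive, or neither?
destructive — path difference = 0.5λ, an odd multiple of λ/2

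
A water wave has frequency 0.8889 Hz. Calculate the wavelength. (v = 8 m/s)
λ = v/f = 9 m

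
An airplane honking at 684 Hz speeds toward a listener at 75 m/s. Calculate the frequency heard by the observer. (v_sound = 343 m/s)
f_obs = f·v/(v − v_s) = 875.4 Hz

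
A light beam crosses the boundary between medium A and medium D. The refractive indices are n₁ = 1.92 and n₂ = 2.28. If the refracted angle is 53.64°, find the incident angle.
sin θ₁ = (n₂/n₁)·sin θ₂ → θ₁ = 73°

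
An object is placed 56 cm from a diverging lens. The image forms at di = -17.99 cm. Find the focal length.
1/f = 1/do + 1/di → f = -26.5 cm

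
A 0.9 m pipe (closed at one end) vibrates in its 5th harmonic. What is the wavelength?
λₙ = 4L/n = 0.72 m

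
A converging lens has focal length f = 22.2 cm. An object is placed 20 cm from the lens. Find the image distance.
1/di = 1/f − 1/do → di = -201.8 cm (virtual image)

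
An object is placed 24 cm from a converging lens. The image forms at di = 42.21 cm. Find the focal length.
1/f = 1/do + 1/di → f = 15.3 cm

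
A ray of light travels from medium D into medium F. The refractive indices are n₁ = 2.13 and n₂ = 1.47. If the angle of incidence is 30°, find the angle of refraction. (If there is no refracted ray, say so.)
sin θ₂ = (n₁/n₂)·sin θ₁ = 0.7245 → θ₂ = 46.43°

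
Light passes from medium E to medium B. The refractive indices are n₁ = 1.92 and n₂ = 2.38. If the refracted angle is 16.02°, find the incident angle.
sin θ₁ = (n₂/n₁)·sin θ₂ → θ₁ = 20°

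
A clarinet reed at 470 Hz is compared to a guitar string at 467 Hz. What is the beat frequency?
3 Hz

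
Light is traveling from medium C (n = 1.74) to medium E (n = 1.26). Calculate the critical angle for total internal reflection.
θc = arcsin(n₂/n₁) = 46.4°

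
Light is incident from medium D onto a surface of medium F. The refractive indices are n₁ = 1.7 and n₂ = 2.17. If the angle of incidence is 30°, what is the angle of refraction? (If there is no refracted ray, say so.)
sin θ₂ = (n₁/n₂)·sin θ₁ = 0.3917 → θ₂ = 23.06°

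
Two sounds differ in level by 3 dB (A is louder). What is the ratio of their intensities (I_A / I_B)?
I_A/I_B = 10^(Δβ/10) = 1.995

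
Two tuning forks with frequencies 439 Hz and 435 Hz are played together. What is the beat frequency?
4 Hz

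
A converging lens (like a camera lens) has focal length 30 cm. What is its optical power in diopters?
P = 1/f = 3.333 D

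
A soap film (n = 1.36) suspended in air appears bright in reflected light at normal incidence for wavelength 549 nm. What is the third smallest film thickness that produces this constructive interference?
2nt = (m − ½)λ with m = 3 → t = (m − ½)λ/(2n) = 504.6 nm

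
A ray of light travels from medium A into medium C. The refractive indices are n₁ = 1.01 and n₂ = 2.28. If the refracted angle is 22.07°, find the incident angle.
sin θ₁ = (n₂/n₁)·sin θ₂ → θ₁ = 58.02°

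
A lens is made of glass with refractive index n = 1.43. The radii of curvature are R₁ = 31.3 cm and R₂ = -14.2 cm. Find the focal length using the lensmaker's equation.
1/f = (n − 1)(1/R₁ − 1/R₂) → f = 22.72 cm (converging lens)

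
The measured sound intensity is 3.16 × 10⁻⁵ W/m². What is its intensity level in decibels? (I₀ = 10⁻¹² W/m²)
β = 10·log₁₀(I/I₀) = 75 dB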